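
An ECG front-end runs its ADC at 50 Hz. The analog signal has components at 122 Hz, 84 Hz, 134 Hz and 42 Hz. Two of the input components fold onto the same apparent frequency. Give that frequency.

16 Hz

fs/2 = 25 Hz.
122 Hz mod fs = 22 Hz.
22 Hz ≤ fs/2 = 25 Hz, appears at 22 Hz.
84 Hz mod fs = 34 Hz.
34 Hz > fs/2 = 25 Hz, folds to fs − 34 Hz = 16 Hz.
134 Hz mod fs = 34 Hz.
34 Hz > fs/2 = 25 Hz, folds to fs − 34 Hz = 16 Hz.
42 Hz > fs/2 = 25 Hz, folds to fs − 42 Hz = 8 Hz.
84 Hz and 134 Hz both map to 16 Hz.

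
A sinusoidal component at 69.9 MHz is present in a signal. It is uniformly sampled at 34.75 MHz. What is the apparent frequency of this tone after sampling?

69.9 MHz mod fs = 0.4 MHz.
0.4 MHz ≤ fs/2 = 17.375 MHz, appears at 0.4 MHz.

0.4 MHz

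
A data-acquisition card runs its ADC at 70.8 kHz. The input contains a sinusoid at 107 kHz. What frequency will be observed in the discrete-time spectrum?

107 kHz mod fs = 36.2 kHz.
36.2 kHz > fs/2 = 35.4 kHz, folds to fs − 36.2 kHz = 34.6 kHz.

34.6 kHz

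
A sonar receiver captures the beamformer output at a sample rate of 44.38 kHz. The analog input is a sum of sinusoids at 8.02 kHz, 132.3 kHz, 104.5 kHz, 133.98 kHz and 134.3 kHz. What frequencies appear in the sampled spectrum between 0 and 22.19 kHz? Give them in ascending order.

fs/2 = 22.19 kHz.
8.02 kHz ≤ fs/2 = 22.19 kHz, passes unchanged.
132.3 kHz mod fs = 43.54 kHz.
43.54 kHz > fs/2 = 22.19 kHz, folds to fs − 43.54 kHz = 0.84 kHz.
104.5 kHz mod fs = 15.74 kHz.
15.74 kHz ≤ fs/2 = 22.19 kHz, appears at 15.74 kHz.
133.98 kHz mod fs = 0.84 kHz.
0.84 kHz ≤ fs/2 = 22.19 kHz, appears at 0.84 kHz.
134.3 kHz mod fs = 1.16 kHz.
1.16 kHz ≤ fs/2 = 22.19 kHz, appears at 1.16 kHz.
Distinct values: {0.84 kHz, 1.16 kHz, 8.02 kHz, 15.74 kHz}.

0.84 kHz, 1.16 kHz, 8.02 kHz, 15.74 kHz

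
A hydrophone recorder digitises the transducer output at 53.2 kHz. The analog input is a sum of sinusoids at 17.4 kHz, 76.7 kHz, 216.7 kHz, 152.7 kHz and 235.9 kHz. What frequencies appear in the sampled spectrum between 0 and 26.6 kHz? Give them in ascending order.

fs/2 = 26.6 kHz.
17.4 kHz ≤ fs/2 = 26.6 kHz, passes unchanged.
76.7 kHz mod fs = 23.5 kHz.
23.5 kHz ≤ fs/2 = 26.6 kHz, appears at 23.5 kHz.
216.7 kHz mod fs = 3.9 kHz.
3.9 kHz ≤ fs/2 = 26.6 kHz, appears at 3.9 kHz.
152.7 kHz mod fs = 46.3 kHz.
46.3 kHz > fs/2 = 26.6 kHz, folds to fs − 46.3 kHz = 6.9 kHz.
235.9 kHz mod fs = 23.1 kHz.
23.1 kHz ≤ fs/2 = 26.6 kHz, appears at 23.1 kHz.
Distinct values: {3.9 kHz, 6.9 kHz, 17.4 kHz, 23.1 kHz, 23.5 kHz}.

3.9 kHz, 6.9 kHz, 17.4 kHz, 23.1 kHz, 23.5 kHz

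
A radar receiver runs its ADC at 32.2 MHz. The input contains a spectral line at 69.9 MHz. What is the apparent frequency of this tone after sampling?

69.9 MHz mod fs = 5.5 MHz.
5.5 MHz ≤ fs/2 = 16.1 MHz, appears at 5.5 MHz.

5.5 MHz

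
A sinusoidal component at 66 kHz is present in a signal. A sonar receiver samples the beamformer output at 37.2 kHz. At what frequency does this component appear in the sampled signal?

8.4 kHz

66 kHz mod fs = 28.8 kHz.
28.8 kHz > fs/2 = 18.6 kHz, folds to fs − 28.8 kHz = 8.4 kHz.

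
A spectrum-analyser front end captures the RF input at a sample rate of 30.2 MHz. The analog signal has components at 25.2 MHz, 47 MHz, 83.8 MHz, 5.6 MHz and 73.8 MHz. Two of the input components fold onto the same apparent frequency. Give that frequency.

13.4 MHz

fs/2 = 15.1 MHz.
25.2 MHz > fs/2 = 15.1 MHz, folds to fs − 25.2 MHz = 5 MHz.
47 MHz mod fs = 16.8 MHz.
16.8 MHz > fs/2 = 15.1 MHz, folds to fs − 16.8 MHz = 13.4 MHz.
83.8 MHz mod fs = 23.4 MHz.
23.4 MHz > fs/2 = 15.1 MHz, folds to fs − 23.4 MHz = 6.8 MHz.
5.6 MHz ≤ fs/2 = 15.1 MHz, passes unchanged.
73.8 MHz mod fs = 13.4 MHz.
13.4 MHz ≤ fs/2 = 15.1 MHz, appears at 13.4 MHz.
47 MHz and 73.8 MHz both map to 13.4 MHz.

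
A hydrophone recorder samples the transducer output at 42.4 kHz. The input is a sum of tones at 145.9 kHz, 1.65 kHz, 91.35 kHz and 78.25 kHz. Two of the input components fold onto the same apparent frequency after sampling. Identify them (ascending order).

fs/2 = 21.2 kHz.
145.9 kHz mod fs = 18.7 kHz.
18.7 kHz ≤ fs/2 = 21.2 kHz, appears at 18.7 kHz.
1.65 kHz ≤ fs/2 = 21.2 kHz, passes unchanged.
91.35 kHz mod fs = 6.55 kHz.
6.55 kHz ≤ fs/2 = 21.2 kHz, appears at 6.55 kHz.
78.25 kHz mod fs = 35.85 kHz.
35.85 kHz > fs/2 = 21.2 kHz, folds to fs − 35.85 kHz = 6.55 kHz.
78.25 kHz and 91.35 kHz both map to 6.55 kHz.

78.25 kHz, 91.35 kHz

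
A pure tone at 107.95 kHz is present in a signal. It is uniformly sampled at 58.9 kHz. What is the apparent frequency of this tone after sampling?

107.95 kHz mod fs = 49.05 kHz.
49.05 kHz > fs/2 = 29.45 kHz, folds to fs − 49.05 kHz = 9.85 kHz.

9.85 kHz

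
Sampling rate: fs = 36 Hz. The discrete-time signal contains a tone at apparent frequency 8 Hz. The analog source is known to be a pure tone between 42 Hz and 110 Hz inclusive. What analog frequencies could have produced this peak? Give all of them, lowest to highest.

44 Hz, 64 Hz, 80 Hz, 100 Hz

Frequencies that alias to 8 Hz are k·fs ± 8 Hz for integer k ≥ 0.
k=0: 8 Hz.
k=1: 28 Hz, 44 Hz.
k=2: 64 Hz, 80 Hz.
k=3: 100 Hz, 116 Hz.
k=4: 136 Hz, 152 Hz.
Within [42 Hz, 110 Hz]: 44 Hz, 64 Hz, 80 Hz, 100 Hz.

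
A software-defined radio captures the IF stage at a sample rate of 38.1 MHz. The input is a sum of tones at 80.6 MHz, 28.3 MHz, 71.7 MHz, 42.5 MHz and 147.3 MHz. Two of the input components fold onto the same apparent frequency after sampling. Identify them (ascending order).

fs/2 = 19.05 MHz.
80.6 MHz mod fs = 4.4 MHz.
4.4 MHz ≤ fs/2 = 19.05 MHz, appears at 4.4 MHz.
28.3 MHz > fs/2 = 19.05 MHz, folds to fs − 28.3 MHz = 9.8 MHz.
71.7 MHz mod fs = 33.6 MHz.
33.6 MHz > fs/2 = 19.05 MHz, folds to fs − 33.6 MHz = 4.5 MHz.
42.5 MHz mod fs = 4.4 MHz.
4.4 MHz ≤ fs/2 = 19.05 MHz, appears at 4.4 MHz.
147.3 MHz mod fs = 33 MHz.
33 MHz > fs/2 = 19.05 MHz, folds to fs − 33 MHz = 5.1 MHz.
42.5 MHz and 80.6 MHz both map to 4.4 MHz.

42.5 MHz, 80.6 MHz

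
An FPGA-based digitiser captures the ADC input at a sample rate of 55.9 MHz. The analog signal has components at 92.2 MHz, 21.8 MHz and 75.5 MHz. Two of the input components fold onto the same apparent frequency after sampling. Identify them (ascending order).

75.5 MHz, 92.2 MHz

fs/2 = 27.95 MHz.
92.2 MHz mod fs = 36.3 MHz.
36.3 MHz > fs/2 = 27.95 MHz, folds to fs − 36.3 MHz = 19.6 MHz.
21.8 MHz ≤ fs/2 = 27.95 MHz, passes unchanged.
75.5 MHz mod fs = 19.6 MHz.
19.6 MHz ≤ fs/2 = 27.95 MHz, appears at 19.6 MHz.
75.5 MHz and 92.2 MHz both map to 19.6 MHz.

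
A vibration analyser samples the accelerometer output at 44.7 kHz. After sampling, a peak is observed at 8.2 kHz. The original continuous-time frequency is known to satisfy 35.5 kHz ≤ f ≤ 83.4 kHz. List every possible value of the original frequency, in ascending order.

36.5 kHz, 52.9 kHz, 81.2 kHz

Frequencies that alias to 8.2 kHz are k·fs ± 8.2 kHz for integer k ≥ 0.
k=0: 8.2 kHz.
k=1: 36.5 kHz, 52.9 kHz.
k=2: 81.2 kHz, 97.6 kHz.
k=3: 125.9 kHz, 142.3 kHz.
Within [35.5 kHz, 83.4 kHz]: 36.5 kHz, 52.9 kHz, 81.2 kHz.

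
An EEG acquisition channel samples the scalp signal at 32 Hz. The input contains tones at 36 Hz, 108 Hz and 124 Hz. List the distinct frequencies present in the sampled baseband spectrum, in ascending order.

4 Hz, 12 Hz

fs/2 = 16 Hz.
36 Hz mod fs = 4 Hz.
4 Hz ≤ fs/2 = 16 Hz, appears at 4 Hz.
108 Hz mod fs = 12 Hz.
12 Hz ≤ fs/2 = 16 Hz, appears at 12 Hz.
124 Hz mod fs = 28 Hz.
28 Hz > fs/2 = 16 Hz, folds to fs − 28 Hz = 4 Hz.
Distinct values: {4 Hz, 12 Hz}.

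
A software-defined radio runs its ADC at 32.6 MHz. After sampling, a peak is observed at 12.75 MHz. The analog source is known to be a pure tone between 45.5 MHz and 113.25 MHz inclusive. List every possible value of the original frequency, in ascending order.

52.45 MHz, 77.95 MHz, 85.05 MHz, 110.55 MHz

Frequencies that alias to 12.75 MHz are k·fs ± 12.75 MHz for integer k ≥ 0.
k=0: 12.75 MHz.
k=1: 19.85 MHz, 45.35 MHz.
k=2: 52.45 MHz, 77.95 MHz.
k=3: 85.05 MHz, 110.55 MHz.
k=4: 117.65 MHz, 143.15 MHz.
Within [45.5 MHz, 113.25 MHz]: 52.45 MHz, 77.95 MHz, 85.05 MHz, 110.55 MHz.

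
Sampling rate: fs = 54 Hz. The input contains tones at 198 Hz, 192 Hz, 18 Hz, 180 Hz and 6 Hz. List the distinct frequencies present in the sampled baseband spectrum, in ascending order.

fs/2 = 27 Hz.
198 Hz mod fs = 36 Hz.
36 Hz > fs/2 = 27 Hz, folds to fs − 36 Hz = 18 Hz.
192 Hz mod fs = 30 Hz.
30 Hz > fs/2 = 27 Hz, folds to fs − 30 Hz = 24 Hz.
18 Hz ≤ fs/2 = 27 Hz, passes unchanged.
180 Hz mod fs = 18 Hz.
18 Hz ≤ fs/2 = 27 Hz, appears at 18 Hz.
6 Hz ≤ fs/2 = 27 Hz, passes unchanged.
Distinct values: {6 Hz, 18 Hz, 24 Hz}.

6 Hz, 18 Hz, 24 Hz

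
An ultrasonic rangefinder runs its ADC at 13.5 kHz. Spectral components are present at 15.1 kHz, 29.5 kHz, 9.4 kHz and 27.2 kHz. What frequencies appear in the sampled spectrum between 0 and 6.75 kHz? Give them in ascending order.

0.2 kHz, 1.6 kHz, 2.5 kHz, 4.1 kHz

fs/2 = 6.75 kHz.
15.1 kHz mod fs = 1.6 kHz.
1.6 kHz ≤ fs/2 = 6.75 kHz, appears at 1.6 kHz.
29.5 kHz mod fs = 2.5 kHz.
2.5 kHz ≤ fs/2 = 6.75 kHz, appears at 2.5 kHz.
9.4 kHz > fs/2 = 6.75 kHz, folds to fs − 9.4 kHz = 4.1 kHz.
27.2 kHz mod fs = 0.2 kHz.
0.2 kHz ≤ fs/2 = 6.75 kHz, appears at 0.2 kHz.
Distinct values: {0.2 kHz, 1.6 kHz, 2.5 kHz, 4.1 kHz}.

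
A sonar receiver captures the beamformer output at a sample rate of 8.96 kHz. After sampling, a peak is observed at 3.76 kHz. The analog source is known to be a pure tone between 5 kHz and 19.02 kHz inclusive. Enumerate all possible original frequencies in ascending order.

Frequencies that alias to 3.76 kHz are k·fs ± 3.76 kHz for integer k ≥ 0.
k=0: 3.76 kHz.
k=1: 5.2 kHz, 12.72 kHz.
k=2: 14.16 kHz, 21.68 kHz.
k=3: 23.12 kHz, 30.64 kHz.
Within [5 kHz, 19.02 kHz]: 5.2 kHz, 12.72 kHz, 14.16 kHz.

5.2 kHz, 12.72 kHz, 14.16 kHz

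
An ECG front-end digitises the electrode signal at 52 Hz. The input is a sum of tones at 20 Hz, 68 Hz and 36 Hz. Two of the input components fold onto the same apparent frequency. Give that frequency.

16 Hz

fs/2 = 26 Hz.
20 Hz ≤ fs/2 = 26 Hz, passes unchanged.
68 Hz mod fs = 16 Hz.
16 Hz ≤ fs/2 = 26 Hz, appears at 16 Hz.
36 Hz > fs/2 = 26 Hz, folds to fs − 36 Hz = 16 Hz.
36 Hz and 68 Hz both map to 16 Hz.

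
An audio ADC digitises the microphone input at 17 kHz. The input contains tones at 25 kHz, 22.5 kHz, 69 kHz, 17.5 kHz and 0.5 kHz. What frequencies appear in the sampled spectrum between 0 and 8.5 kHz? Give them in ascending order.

0.5 kHz, 1 kHz, 5.5 kHz, 8 kHz

fs/2 = 8.5 kHz.
25 kHz mod fs = 8 kHz.
8 kHz ≤ fs/2 = 8.5 kHz, appears at 8 kHz.
22.5 kHz mod fs = 5.5 kHz.
5.5 kHz ≤ fs/2 = 8.5 kHz, appears at 5.5 kHz.
69 kHz mod fs = 1 kHz.
1 kHz ≤ fs/2 = 8.5 kHz, appears at 1 kHz.
17.5 kHz mod fs = 0.5 kHz.
0.5 kHz ≤ fs/2 = 8.5 kHz, appears at 0.5 kHz.
0.5 kHz ≤ fs/2 = 8.5 kHz, passes unchanged.
Distinct values: {0.5 kHz, 1 kHz, 5.5 kHz, 8 kHz}.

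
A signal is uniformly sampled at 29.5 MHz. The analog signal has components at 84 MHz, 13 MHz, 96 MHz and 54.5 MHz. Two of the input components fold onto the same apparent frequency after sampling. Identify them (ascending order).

54.5 MHz, 84 MHz

fs/2 = 14.75 MHz.
84 MHz mod fs = 25 MHz.
25 MHz > fs/2 = 14.75 MHz, folds to fs − 25 MHz = 4.5 MHz.
13 MHz ≤ fs/2 = 14.75 MHz, passes unchanged.
96 MHz mod fs = 7.5 MHz.
7.5 MHz ≤ fs/2 = 14.75 MHz, appears at 7.5 MHz.
54.5 MHz mod fs = 25 MHz.
25 MHz > fs/2 = 14.75 MHz, folds to fs − 25 MHz = 4.5 MHz.
54.5 MHz and 84 MHz both map to 4.5 MHz.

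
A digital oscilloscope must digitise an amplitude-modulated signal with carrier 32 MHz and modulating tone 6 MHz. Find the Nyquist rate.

AM sidebands sit at fc ± fm = 26 MHz and 38 MHz.
Highest-frequency component: 38 MHz.
Nyquist rate = 2 × 38 MHz = 76 MHz.

76 MHz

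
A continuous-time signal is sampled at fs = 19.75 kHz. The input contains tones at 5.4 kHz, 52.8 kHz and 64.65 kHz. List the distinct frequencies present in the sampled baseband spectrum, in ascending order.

fs/2 = 9.875 kHz.
5.4 kHz ≤ fs/2 = 9.875 kHz, passes unchanged.
52.8 kHz mod fs = 13.3 kHz.
13.3 kHz > fs/2 = 9.875 kHz, folds to fs − 13.3 kHz = 6.45 kHz.
64.65 kHz mod fs = 5.4 kHz.
5.4 kHz ≤ fs/2 = 9.875 kHz, appears at 5.4 kHz.
Distinct values: {5.4 kHz, 6.45 kHz}.

5.4 kHz, 6.45 kHz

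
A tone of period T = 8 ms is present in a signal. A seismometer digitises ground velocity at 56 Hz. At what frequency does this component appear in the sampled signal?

T = 8 ms → f = 1/T = 125 Hz.
125 Hz mod fs = 13 Hz.
13 Hz ≤ fs/2 = 28 Hz, appears at 13 Hz.

13 Hz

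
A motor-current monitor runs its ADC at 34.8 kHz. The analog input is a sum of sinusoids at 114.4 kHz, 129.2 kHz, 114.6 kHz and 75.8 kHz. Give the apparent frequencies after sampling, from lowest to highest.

fs/2 = 17.4 kHz.
114.4 kHz mod fs = 10 kHz.
10 kHz ≤ fs/2 = 17.4 kHz, appears at 10 kHz.
129.2 kHz mod fs = 24.8 kHz.
24.8 kHz > fs/2 = 17.4 kHz, folds to fs − 24.8 kHz = 10 kHz.
114.6 kHz mod fs = 10.2 kHz.
10.2 kHz ≤ fs/2 = 17.4 kHz, appears at 10.2 kHz.
75.8 kHz mod fs = 6.2 kHz.
6.2 kHz ≤ fs/2 = 17.4 kHz, appears at 6.2 kHz.
Distinct values: {6.2 kHz, 10 kHz, 10.2 kHz}.

6.2 kHz, 10 kHz, 10.2 kHz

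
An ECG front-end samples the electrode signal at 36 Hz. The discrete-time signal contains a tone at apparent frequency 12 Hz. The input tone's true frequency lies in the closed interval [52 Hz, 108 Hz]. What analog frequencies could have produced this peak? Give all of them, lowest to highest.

60 Hz, 84 Hz, 96 Hz

Frequencies that alias to 12 Hz are k·fs ± 12 Hz for integer k ≥ 0.
k=0: 12 Hz.
k=1: 24 Hz, 48 Hz.
k=2: 60 Hz, 84 Hz.
k=3: 96 Hz, 120 Hz.
k=4: 132 Hz, 156 Hz.
Within [52 Hz, 108 Hz]: 60 Hz, 84 Hz, 96 Hz.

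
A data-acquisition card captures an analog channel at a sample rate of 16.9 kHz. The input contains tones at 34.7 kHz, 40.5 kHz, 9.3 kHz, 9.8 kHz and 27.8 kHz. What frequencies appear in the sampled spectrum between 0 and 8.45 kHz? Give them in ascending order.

0.9 kHz, 6 kHz, 6.7 kHz, 7.1 kHz, 7.6 kHz

fs/2 = 8.45 kHz.
34.7 kHz mod fs = 0.9 kHz.
0.9 kHz ≤ fs/2 = 8.45 kHz, appears at 0.9 kHz.
40.5 kHz mod fs = 6.7 kHz.
6.7 kHz ≤ fs/2 = 8.45 kHz, appears at 6.7 kHz.
9.3 kHz > fs/2 = 8.45 kHz, folds to fs − 9.3 kHz = 7.6 kHz.
9.8 kHz > fs/2 = 8.45 kHz, folds to fs − 9.8 kHz = 7.1 kHz.
27.8 kHz mod fs = 10.9 kHz.
10.9 kHz > fs/2 = 8.45 kHz, folds to fs − 10.9 kHz = 6 kHz.
Distinct values: {0.9 kHz, 6 kHz, 6.7 kHz, 7.1 kHz, 7.6 kHz}.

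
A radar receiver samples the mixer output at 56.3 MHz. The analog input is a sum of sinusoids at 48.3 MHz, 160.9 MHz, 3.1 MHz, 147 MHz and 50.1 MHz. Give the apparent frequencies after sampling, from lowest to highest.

fs/2 = 28.15 MHz.
48.3 MHz > fs/2 = 28.15 MHz, folds to fs − 48.3 MHz = 8 MHz.
160.9 MHz mod fs = 48.3 MHz.
48.3 MHz > fs/2 = 28.15 MHz, folds to fs − 48.3 MHz = 8 MHz.
3.1 MHz ≤ fs/2 = 28.15 MHz, passes unchanged.
147 MHz mod fs = 34.4 MHz.
34.4 MHz > fs/2 = 28.15 MHz, folds to fs − 34.4 MHz = 21.9 MHz.
50.1 MHz > fs/2 = 28.15 MHz, folds to fs − 50.1 MHz = 6.2 MHz.
Distinct values: {3.1 MHz, 6.2 MHz, 8 MHz, 21.9 MHz}.

3.1 MHz, 6.2 MHz, 8 MHz, 21.9 MHz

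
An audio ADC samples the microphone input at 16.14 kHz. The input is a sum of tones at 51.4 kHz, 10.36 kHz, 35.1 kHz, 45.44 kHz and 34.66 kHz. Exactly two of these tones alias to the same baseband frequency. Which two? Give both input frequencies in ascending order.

45.44 kHz, 51.4 kHz

fs/2 = 8.07 kHz.
51.4 kHz mod fs = 2.98 kHz.
2.98 kHz ≤ fs/2 = 8.07 kHz, appears at 2.98 kHz.
10.36 kHz > fs/2 = 8.07 kHz, folds to fs − 10.36 kHz = 5.78 kHz.
35.1 kHz mod fs = 2.82 kHz.
2.82 kHz ≤ fs/2 = 8.07 kHz, appears at 2.82 kHz.
45.44 kHz mod fs = 13.16 kHz.
13.16 kHz > fs/2 = 8.07 kHz, folds to fs − 13.16 kHz = 2.98 kHz.
34.66 kHz mod fs = 2.38 kHz.
2.38 kHz ≤ fs/2 = 8.07 kHz, appears at 2.38 kHz.
45.44 kHz and 51.4 kHz both map to 2.98 kHz.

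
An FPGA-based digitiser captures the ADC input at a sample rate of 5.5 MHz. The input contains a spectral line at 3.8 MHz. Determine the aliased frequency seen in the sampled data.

1.7 MHz

3.8 MHz > fs/2 = 2.75 MHz, folds to fs − 3.8 MHz = 1.7 MHz.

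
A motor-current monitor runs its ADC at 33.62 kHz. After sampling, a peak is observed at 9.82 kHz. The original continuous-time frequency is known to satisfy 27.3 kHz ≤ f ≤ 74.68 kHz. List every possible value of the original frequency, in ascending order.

43.44 kHz, 57.42 kHz

Frequencies that alias to 9.82 kHz are k·fs ± 9.82 kHz for integer k ≥ 0.
k=0: 9.82 kHz.
k=1: 23.8 kHz, 43.44 kHz.
k=2: 57.42 kHz, 77.06 kHz.
k=3: 91.04 kHz, 110.68 kHz.
Within [27.3 kHz, 74.68 kHz]: 43.44 kHz, 57.42 kHz.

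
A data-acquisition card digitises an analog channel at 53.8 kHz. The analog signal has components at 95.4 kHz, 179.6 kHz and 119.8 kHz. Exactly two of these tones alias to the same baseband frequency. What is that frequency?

fs/2 = 26.9 kHz.
95.4 kHz mod fs = 41.6 kHz.
41.6 kHz > fs/2 = 26.9 kHz, folds to fs − 41.6 kHz = 12.2 kHz.
179.6 kHz mod fs = 18.2 kHz.
18.2 kHz ≤ fs/2 = 26.9 kHz, appears at 18.2 kHz.
119.8 kHz mod fs = 12.2 kHz.
12.2 kHz ≤ fs/2 = 26.9 kHz, appears at 12.2 kHz.
95.4 kHz and 119.8 kHz both map to 12.2 kHz.

12.2 kHz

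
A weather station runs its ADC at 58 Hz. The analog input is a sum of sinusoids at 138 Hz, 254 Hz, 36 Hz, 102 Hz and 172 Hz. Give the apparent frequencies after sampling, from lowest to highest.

2 Hz, 14 Hz, 22 Hz

fs/2 = 29 Hz.
138 Hz mod fs = 22 Hz.
22 Hz ≤ fs/2 = 29 Hz, appears at 22 Hz.
254 Hz mod fs = 22 Hz.
22 Hz ≤ fs/2 = 29 Hz, appears at 22 Hz.
36 Hz > fs/2 = 29 Hz, folds to fs − 36 Hz = 22 Hz.
102 Hz mod fs = 44 Hz.
44 Hz > fs/2 = 29 Hz, folds to fs − 44 Hz = 14 Hz.
172 Hz mod fs = 56 Hz.
56 Hz > fs/2 = 29 Hz, folds to fs − 56 Hz = 2 Hz.
Distinct values: {2 Hz, 14 Hz, 22 Hz}.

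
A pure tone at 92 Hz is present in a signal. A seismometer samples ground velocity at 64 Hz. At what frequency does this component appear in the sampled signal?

92 Hz mod fs = 28 Hz.
28 Hz ≤ fs/2 = 32 Hz, appears at 28 Hz.

28 Hz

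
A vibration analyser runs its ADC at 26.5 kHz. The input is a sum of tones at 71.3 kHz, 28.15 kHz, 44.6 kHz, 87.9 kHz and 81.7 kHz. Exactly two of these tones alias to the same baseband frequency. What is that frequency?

8.4 kHz

fs/2 = 13.25 kHz.
71.3 kHz mod fs = 18.3 kHz.
18.3 kHz > fs/2 = 13.25 kHz, folds to fs − 18.3 kHz = 8.2 kHz.
28.15 kHz mod fs = 1.65 kHz.
1.65 kHz ≤ fs/2 = 13.25 kHz, appears at 1.65 kHz.
44.6 kHz mod fs = 18.1 kHz.
18.1 kHz > fs/2 = 13.25 kHz, folds to fs − 18.1 kHz = 8.4 kHz.
87.9 kHz mod fs = 8.4 kHz.
8.4 kHz ≤ fs/2 = 13.25 kHz, appears at 8.4 kHz.
81.7 kHz mod fs = 2.2 kHz.
2.2 kHz ≤ fs/2 = 13.25 kHz, appears at 2.2 kHz.
44.6 kHz and 87.9 kHz both map to 8.4 kHz.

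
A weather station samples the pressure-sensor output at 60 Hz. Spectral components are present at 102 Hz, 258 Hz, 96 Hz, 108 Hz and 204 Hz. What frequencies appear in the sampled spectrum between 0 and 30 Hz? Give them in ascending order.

12 Hz, 18 Hz, 24 Hz

fs/2 = 30 Hz.
102 Hz mod fs = 42 Hz.
42 Hz > fs/2 = 30 Hz, folds to fs − 42 Hz = 18 Hz.
258 Hz mod fs = 18 Hz.
18 Hz ≤ fs/2 = 30 Hz, appears at 18 Hz.
96 Hz mod fs = 36 Hz.
36 Hz > fs/2 = 30 Hz, folds to fs − 36 Hz = 24 Hz.
108 Hz mod fs = 48 Hz.
48 Hz > fs/2 = 30 Hz, folds to fs − 48 Hz = 12 Hz.
204 Hz mod fs = 24 Hz.
24 Hz ≤ fs/2 = 30 Hz, appears at 24 Hz.
Distinct values: {12 Hz, 18 Hz, 24 Hz}.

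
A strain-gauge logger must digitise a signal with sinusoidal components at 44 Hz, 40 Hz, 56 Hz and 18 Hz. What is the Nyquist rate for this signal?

112 Hz

Highest-frequency component: 56 Hz.
Nyquist rate = 2 × 56 Hz = 112 Hz.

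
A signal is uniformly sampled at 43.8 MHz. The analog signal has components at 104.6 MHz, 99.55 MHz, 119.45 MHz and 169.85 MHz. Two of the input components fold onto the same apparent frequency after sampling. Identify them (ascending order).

99.55 MHz, 119.45 MHz

fs/2 = 21.9 MHz.
104.6 MHz mod fs = 17 MHz.
17 MHz ≤ fs/2 = 21.9 MHz, appears at 17 MHz.
99.55 MHz mod fs = 11.95 MHz.
11.95 MHz ≤ fs/2 = 21.9 MHz, appears at 11.95 MHz.
119.45 MHz mod fs = 31.85 MHz.
31.85 MHz > fs/2 = 21.9 MHz, folds to fs − 31.85 MHz = 11.95 MHz.
169.85 MHz mod fs = 38.45 MHz.
38.45 MHz > fs/2 = 21.9 MHz, folds to fs − 38.45 MHz = 5.35 MHz.
99.55 MHz and 119.45 MHz both map to 11.95 MHz.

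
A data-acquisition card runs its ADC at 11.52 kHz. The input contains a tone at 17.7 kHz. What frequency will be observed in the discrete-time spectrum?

17.7 kHz mod fs = 6.18 kHz.
6.18 kHz > fs/2 = 5.76 kHz, folds to fs − 6.18 kHz = 5.34 kHz.

5.34 kHz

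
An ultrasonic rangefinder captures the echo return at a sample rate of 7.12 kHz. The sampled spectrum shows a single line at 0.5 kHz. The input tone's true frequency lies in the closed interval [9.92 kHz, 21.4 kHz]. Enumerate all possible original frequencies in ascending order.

13.74 kHz, 14.74 kHz, 20.86 kHz

Frequencies that alias to 0.5 kHz are k·fs ± 0.5 kHz for integer k ≥ 0.
k=0: 0.5 kHz.
k=1: 6.62 kHz, 7.62 kHz.
k=2: 13.74 kHz, 14.74 kHz.
k=3: 20.86 kHz, 21.86 kHz.
k=4: 27.98 kHz, 28.98 kHz.
Within [9.92 kHz, 21.4 kHz]: 13.74 kHz, 14.74 kHz, 20.86 kHz.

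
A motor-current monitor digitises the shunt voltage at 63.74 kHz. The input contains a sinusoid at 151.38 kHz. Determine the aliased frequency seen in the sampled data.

23.9 kHz

151.38 kHz mod fs = 23.9 kHz.
23.9 kHz ≤ fs/2 = 31.87 kHz, appears at 23.9 kHz.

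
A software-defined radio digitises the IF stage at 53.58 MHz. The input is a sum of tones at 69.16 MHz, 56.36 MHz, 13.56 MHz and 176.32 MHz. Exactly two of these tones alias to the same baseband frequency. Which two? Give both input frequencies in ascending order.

69.16 MHz, 176.32 MHz

fs/2 = 26.79 MHz.
69.16 MHz mod fs = 15.58 MHz.
15.58 MHz ≤ fs/2 = 26.79 MHz, appears at 15.58 MHz.
56.36 MHz mod fs = 2.78 MHz.
2.78 MHz ≤ fs/2 = 26.79 MHz, appears at 2.78 MHz.
13.56 MHz ≤ fs/2 = 26.79 MHz, passes unchanged.
176.32 MHz mod fs = 15.58 MHz.
15.58 MHz ≤ fs/2 = 26.79 MHz, appears at 15.58 MHz.
69.16 MHz and 176.32 MHz both map to 15.58 MHz.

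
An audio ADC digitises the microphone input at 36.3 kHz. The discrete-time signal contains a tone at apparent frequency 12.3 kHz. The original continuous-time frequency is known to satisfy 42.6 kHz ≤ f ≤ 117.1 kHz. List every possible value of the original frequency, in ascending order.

48.6 kHz, 60.3 kHz, 84.9 kHz, 96.6 kHz

Frequencies that alias to 12.3 kHz are k·fs ± 12.3 kHz for integer k ≥ 0.
k=0: 12.3 kHz.
k=1: 24 kHz, 48.6 kHz.
k=2: 60.3 kHz, 84.9 kHz.
k=3: 96.6 kHz, 121.2 kHz.
k=4: 132.9 kHz, 157.5 kHz.
Within [42.6 kHz, 117.1 kHz]: 48.6 kHz, 60.3 kHz, 84.9 kHz, 96.6 kHz.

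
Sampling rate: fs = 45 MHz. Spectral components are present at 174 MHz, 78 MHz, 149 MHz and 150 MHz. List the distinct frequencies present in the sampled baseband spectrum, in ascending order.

fs/2 = 22.5 MHz.
174 MHz mod fs = 39 MHz.
39 MHz > fs/2 = 22.5 MHz, folds to fs − 39 MHz = 6 MHz.
78 MHz mod fs = 33 MHz.
33 MHz > fs/2 = 22.5 MHz, folds to fs − 33 MHz = 12 MHz.
149 MHz mod fs = 14 MHz.
14 MHz ≤ fs/2 = 22.5 MHz, appears at 14 MHz.
150 MHz mod fs = 15 MHz.
15 MHz ≤ fs/2 = 22.5 MHz, appears at 15 MHz.
Distinct values: {6 MHz, 12 MHz, 14 MHz, 15 MHz}.

6 MHz, 12 MHz, 14 MHz, 15 MHz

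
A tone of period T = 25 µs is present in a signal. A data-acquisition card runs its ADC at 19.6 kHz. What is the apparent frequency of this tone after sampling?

T = 25 µs → f = 1/T = 40 kHz.
40 kHz mod fs = 0.8 kHz.
0.8 kHz ≤ fs/2 = 9.8 kHz, appears at 0.8 kHz.

0.8 kHz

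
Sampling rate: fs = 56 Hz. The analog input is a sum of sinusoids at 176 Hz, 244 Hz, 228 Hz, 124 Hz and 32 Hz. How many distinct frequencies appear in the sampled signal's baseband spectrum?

5

fs/2 = 28 Hz.
176 Hz mod fs = 8 Hz.
8 Hz ≤ fs/2 = 28 Hz, appears at 8 Hz.
244 Hz mod fs = 20 Hz.
20 Hz ≤ fs/2 = 28 Hz, appears at 20 Hz.
228 Hz mod fs = 4 Hz.
4 Hz ≤ fs/2 = 28 Hz, appears at 4 Hz.
124 Hz mod fs = 12 Hz.
12 Hz ≤ fs/2 = 28 Hz, appears at 12 Hz.
32 Hz > fs/2 = 28 Hz, folds to fs − 32 Hz = 24 Hz.
Distinct values: {4 Hz, 8 Hz, 12 Hz, 20 Hz, 24 Hz} → 5.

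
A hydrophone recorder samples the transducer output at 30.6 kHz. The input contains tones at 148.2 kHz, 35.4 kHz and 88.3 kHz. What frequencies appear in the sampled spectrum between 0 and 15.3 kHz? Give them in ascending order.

fs/2 = 15.3 kHz.
148.2 kHz mod fs = 25.8 kHz.
25.8 kHz > fs/2 = 15.3 kHz, folds to fs − 25.8 kHz = 4.8 kHz.
35.4 kHz mod fs = 4.8 kHz.
4.8 kHz ≤ fs/2 = 15.3 kHz, appears at 4.8 kHz.
88.3 kHz mod fs = 27.1 kHz.
27.1 kHz > fs/2 = 15.3 kHz, folds to fs − 27.1 kHz = 3.5 kHz.
Distinct values: {3.5 kHz, 4.8 kHz}.

3.5 kHz, 4.8 kHz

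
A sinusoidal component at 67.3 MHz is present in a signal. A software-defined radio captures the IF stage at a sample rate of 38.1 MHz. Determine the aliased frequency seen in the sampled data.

67.3 MHz mod fs = 29.2 MHz.
29.2 MHz > fs/2 = 19.05 MHz, folds to fs − 29.2 MHz = 8.9 MHz.

8.9 MHz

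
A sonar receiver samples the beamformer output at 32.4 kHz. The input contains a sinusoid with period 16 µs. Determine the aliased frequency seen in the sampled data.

T = 16 µs → f = 1/T = 62.5 kHz.
62.5 kHz mod fs = 30.1 kHz.
30.1 kHz > fs/2 = 16.2 kHz, folds to fs − 30.1 kHz = 2.3 kHz.

2.3 kHz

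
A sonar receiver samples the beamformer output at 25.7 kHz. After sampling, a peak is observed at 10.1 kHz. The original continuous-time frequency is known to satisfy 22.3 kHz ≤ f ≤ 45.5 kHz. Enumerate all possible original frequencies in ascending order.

Frequencies that alias to 10.1 kHz are k·fs ± 10.1 kHz for integer k ≥ 0.
k=0: 10.1 kHz.
k=1: 15.6 kHz, 35.8 kHz.
k=2: 41.3 kHz, 61.5 kHz.
k=3: 67 kHz, 87.2 kHz.
Within [22.3 kHz, 45.5 kHz]: 35.8 kHz, 41.3 kHz.

35.8 kHz, 41.3 kHz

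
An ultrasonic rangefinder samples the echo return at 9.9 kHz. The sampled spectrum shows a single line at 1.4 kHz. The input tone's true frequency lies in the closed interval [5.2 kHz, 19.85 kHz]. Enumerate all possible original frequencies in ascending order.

8.5 kHz, 11.3 kHz, 18.4 kHz

Frequencies that alias to 1.4 kHz are k·fs ± 1.4 kHz for integer k ≥ 0.
k=0: 1.4 kHz.
k=1: 8.5 kHz, 11.3 kHz.
k=2: 18.4 kHz, 21.2 kHz.
k=3: 28.3 kHz, 31.1 kHz.
Within [5.2 kHz, 19.85 kHz]: 8.5 kHz, 11.3 kHz, 18.4 kHz.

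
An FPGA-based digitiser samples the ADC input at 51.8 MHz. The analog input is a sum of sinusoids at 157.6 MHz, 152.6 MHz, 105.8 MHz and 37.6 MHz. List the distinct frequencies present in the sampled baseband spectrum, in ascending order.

2.2 MHz, 2.8 MHz, 14.2 MHz

fs/2 = 25.9 MHz.
157.6 MHz mod fs = 2.2 MHz.
2.2 MHz ≤ fs/2 = 25.9 MHz, appears at 2.2 MHz.
152.6 MHz mod fs = 49 MHz.
49 MHz > fs/2 = 25.9 MHz, folds to fs − 49 MHz = 2.8 MHz.
105.8 MHz mod fs = 2.2 MHz.
2.2 MHz ≤ fs/2 = 25.9 MHz, appears at 2.2 MHz.
37.6 MHz > fs/2 = 25.9 MHz, folds to fs − 37.6 MHz = 14.2 MHz.
Distinct values: {2.2 MHz, 2.8 MHz, 14.2 MHz}.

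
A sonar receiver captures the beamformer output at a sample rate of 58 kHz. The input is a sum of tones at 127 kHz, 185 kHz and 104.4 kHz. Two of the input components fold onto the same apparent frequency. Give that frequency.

11 kHz

fs/2 = 29 kHz.
127 kHz mod fs = 11 kHz.
11 kHz ≤ fs/2 = 29 kHz, appears at 11 kHz.
185 kHz mod fs = 11 kHz.
11 kHz ≤ fs/2 = 29 kHz, appears at 11 kHz.
104.4 kHz mod fs = 46.4 kHz.
46.4 kHz > fs/2 = 29 kHz, folds to fs − 46.4 kHz = 11.6 kHz.
127 kHz and 185 kHz both map to 11 kHz.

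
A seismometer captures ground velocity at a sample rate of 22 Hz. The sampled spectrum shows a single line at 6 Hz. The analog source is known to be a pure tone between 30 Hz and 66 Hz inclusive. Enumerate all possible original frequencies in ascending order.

Frequencies that alias to 6 Hz are k·fs ± 6 Hz for integer k ≥ 0.
k=0: 6 Hz.
k=1: 16 Hz, 28 Hz.
k=2: 38 Hz, 50 Hz.
k=3: 60 Hz, 72 Hz.
k=4: 82 Hz, 94 Hz.
Within [30 Hz, 66 Hz]: 38 Hz, 50 Hz, 60 Hz.

38 Hz, 50 Hz, 60 Hz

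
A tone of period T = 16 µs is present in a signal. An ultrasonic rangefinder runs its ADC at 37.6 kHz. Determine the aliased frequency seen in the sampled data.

12.7 kHz

T = 16 µs → f = 1/T = 62.5 kHz.
62.5 kHz mod fs = 24.9 kHz.
24.9 kHz > fs/2 = 18.8 kHz, folds to fs − 24.9 kHz = 12.7 kHz.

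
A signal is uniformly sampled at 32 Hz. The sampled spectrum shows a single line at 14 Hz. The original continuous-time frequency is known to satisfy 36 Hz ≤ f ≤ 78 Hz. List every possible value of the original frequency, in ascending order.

Frequencies that alias to 14 Hz are k·fs ± 14 Hz for integer k ≥ 0.
k=0: 14 Hz.
k=1: 18 Hz, 46 Hz.
k=2: 50 Hz, 78 Hz.
k=3: 82 Hz, 110 Hz.
Within [36 Hz, 78 Hz]: 46 Hz, 50 Hz, 78 Hz.

46 Hz, 50 Hz, 78 Hz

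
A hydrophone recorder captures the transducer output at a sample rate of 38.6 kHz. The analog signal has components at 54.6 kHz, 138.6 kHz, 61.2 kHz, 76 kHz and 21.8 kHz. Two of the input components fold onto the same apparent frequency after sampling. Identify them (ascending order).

54.6 kHz, 61.2 kHz

fs/2 = 19.3 kHz.
54.6 kHz mod fs = 16 kHz.
16 kHz ≤ fs/2 = 19.3 kHz, appears at 16 kHz.
138.6 kHz mod fs = 22.8 kHz.
22.8 kHz > fs/2 = 19.3 kHz, folds to fs − 22.8 kHz = 15.8 kHz.
61.2 kHz mod fs = 22.6 kHz.
22.6 kHz > fs/2 = 19.3 kHz, folds to fs − 22.6 kHz = 16 kHz.
76 kHz mod fs = 37.4 kHz.
37.4 kHz > fs/2 = 19.3 kHz, folds to fs − 37.4 kHz = 1.2 kHz.
21.8 kHz > fs/2 = 19.3 kHz, folds to fs − 21.8 kHz = 16.8 kHz.
54.6 kHz and 61.2 kHz both map to 16 kHz.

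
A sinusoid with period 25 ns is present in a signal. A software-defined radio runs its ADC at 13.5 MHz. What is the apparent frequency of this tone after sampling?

0.5 MHz

T = 25 ns → f = 1/T = 40 MHz.
40 MHz mod fs = 13 MHz.
13 MHz > fs/2 = 6.75 MHz, folds to fs − 13 MHz = 0.5 MHz.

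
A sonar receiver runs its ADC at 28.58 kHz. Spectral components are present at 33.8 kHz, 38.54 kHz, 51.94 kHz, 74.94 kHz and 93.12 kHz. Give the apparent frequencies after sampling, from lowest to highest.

fs/2 = 14.29 kHz.
33.8 kHz mod fs = 5.22 kHz.
5.22 kHz ≤ fs/2 = 14.29 kHz, appears at 5.22 kHz.
38.54 kHz mod fs = 9.96 kHz.
9.96 kHz ≤ fs/2 = 14.29 kHz, appears at 9.96 kHz.
51.94 kHz mod fs = 23.36 kHz.
23.36 kHz > fs/2 = 14.29 kHz, folds to fs − 23.36 kHz = 5.22 kHz.
74.94 kHz mod fs = 17.78 kHz.
17.78 kHz > fs/2 = 14.29 kHz, folds to fs − 17.78 kHz = 10.8 kHz.
93.12 kHz mod fs = 7.38 kHz.
7.38 kHz ≤ fs/2 = 14.29 kHz, appears at 7.38 kHz.
Distinct values: {5.22 kHz, 7.38 kHz, 9.96 kHz, 10.8 kHz}.

5.22 kHz, 7.38 kHz, 9.96 kHz, 10.8 kHz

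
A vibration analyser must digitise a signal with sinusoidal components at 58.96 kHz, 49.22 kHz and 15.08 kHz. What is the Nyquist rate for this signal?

117.92 kHz

Highest-frequency component: 58.96 kHz.
Nyquist rate = 2 × 58.96 kHz = 117.92 kHz.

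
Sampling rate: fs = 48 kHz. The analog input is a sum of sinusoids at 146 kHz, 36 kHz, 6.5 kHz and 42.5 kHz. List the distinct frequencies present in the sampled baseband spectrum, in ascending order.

fs/2 = 24 kHz.
146 kHz mod fs = 2 kHz.
2 kHz ≤ fs/2 = 24 kHz, appears at 2 kHz.
36 kHz > fs/2 = 24 kHz, folds to fs − 36 kHz = 12 kHz.
6.5 kHz ≤ fs/2 = 24 kHz, passes unchanged.
42.5 kHz > fs/2 = 24 kHz, folds to fs − 42.5 kHz = 5.5 kHz.
Distinct values: {2 kHz, 5.5 kHz, 6.5 kHz, 12 kHz}.

2 kHz, 5.5 kHz, 6.5 kHz, 12 kHz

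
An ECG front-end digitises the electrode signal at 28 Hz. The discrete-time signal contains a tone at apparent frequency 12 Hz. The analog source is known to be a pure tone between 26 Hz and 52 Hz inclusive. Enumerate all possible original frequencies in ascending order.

Frequencies that alias to 12 Hz are k·fs ± 12 Hz for integer k ≥ 0.
k=0: 12 Hz.
k=1: 16 Hz, 40 Hz.
k=2: 44 Hz, 68 Hz.
k=3: 72 Hz, 96 Hz.
Within [26 Hz, 52 Hz]: 40 Hz, 44 Hz.

40 Hz, 44 Hz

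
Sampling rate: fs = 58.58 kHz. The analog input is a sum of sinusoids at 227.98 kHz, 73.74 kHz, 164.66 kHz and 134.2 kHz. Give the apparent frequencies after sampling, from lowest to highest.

fs/2 = 29.29 kHz.
227.98 kHz mod fs = 52.24 kHz.
52.24 kHz > fs/2 = 29.29 kHz, folds to fs − 52.24 kHz = 6.34 kHz.
73.74 kHz mod fs = 15.16 kHz.
15.16 kHz ≤ fs/2 = 29.29 kHz, appears at 15.16 kHz.
164.66 kHz mod fs = 47.5 kHz.
47.5 kHz > fs/2 = 29.29 kHz, folds to fs − 47.5 kHz = 11.08 kHz.
134.2 kHz mod fs = 17.04 kHz.
17.04 kHz ≤ fs/2 = 29.29 kHz, appears at 17.04 kHz.
Distinct values: {6.34 kHz, 11.08 kHz, 15.16 kHz, 17.04 kHz}.

6.34 kHz, 11.08 kHz, 15.16 kHz, 17.04 kHz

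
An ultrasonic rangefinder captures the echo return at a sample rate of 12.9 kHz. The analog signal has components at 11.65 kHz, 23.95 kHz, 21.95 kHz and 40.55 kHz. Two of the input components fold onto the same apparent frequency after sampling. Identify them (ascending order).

23.95 kHz, 40.55 kHz

fs/2 = 6.45 kHz.
11.65 kHz > fs/2 = 6.45 kHz, folds to fs − 11.65 kHz = 1.25 kHz.
23.95 kHz mod fs = 11.05 kHz.
11.05 kHz > fs/2 = 6.45 kHz, folds to fs − 11.05 kHz = 1.85 kHz.
21.95 kHz mod fs = 9.05 kHz.
9.05 kHz > fs/2 = 6.45 kHz, folds to fs − 9.05 kHz = 3.85 kHz.
40.55 kHz mod fs = 1.85 kHz.
1.85 kHz ≤ fs/2 = 6.45 kHz, appears at 1.85 kHz.
23.95 kHz and 40.55 kHz both map to 1.85 kHz.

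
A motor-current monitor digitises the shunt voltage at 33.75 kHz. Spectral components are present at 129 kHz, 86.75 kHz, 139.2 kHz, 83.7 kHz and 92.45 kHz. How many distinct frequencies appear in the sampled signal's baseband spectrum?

5

fs/2 = 16.875 kHz.
129 kHz mod fs = 27.75 kHz.
27.75 kHz > fs/2 = 16.875 kHz, folds to fs − 27.75 kHz = 6 kHz.
86.75 kHz mod fs = 19.25 kHz.
19.25 kHz > fs/2 = 16.875 kHz, folds to fs − 19.25 kHz = 14.5 kHz.
139.2 kHz mod fs = 4.2 kHz.
4.2 kHz ≤ fs/2 = 16.875 kHz, appears at 4.2 kHz.
83.7 kHz mod fs = 16.2 kHz.
16.2 kHz ≤ fs/2 = 16.875 kHz, appears at 16.2 kHz.
92.45 kHz mod fs = 24.95 kHz.
24.95 kHz > fs/2 = 16.875 kHz, folds to fs − 24.95 kHz = 8.8 kHz.
Distinct values: {4.2 kHz, 6 kHz, 8.8 kHz, 14.5 kHz, 16.2 kHz} → 5.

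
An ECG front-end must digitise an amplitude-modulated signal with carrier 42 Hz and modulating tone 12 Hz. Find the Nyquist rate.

108 Hz

AM sidebands sit at fc ± fm = 30 Hz and 54 Hz.
Highest-frequency component: 54 Hz.
Nyquist rate = 2 × 54 Hz = 108 Hz.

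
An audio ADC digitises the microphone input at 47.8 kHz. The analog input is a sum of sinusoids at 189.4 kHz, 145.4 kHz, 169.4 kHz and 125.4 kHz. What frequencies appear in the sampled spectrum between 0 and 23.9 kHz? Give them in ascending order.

1.8 kHz, 2 kHz, 18 kHz, 21.8 kHz

fs/2 = 23.9 kHz.
189.4 kHz mod fs = 46 kHz.
46 kHz > fs/2 = 23.9 kHz, folds to fs − 46 kHz = 1.8 kHz.
145.4 kHz mod fs = 2 kHz.
2 kHz ≤ fs/2 = 23.9 kHz, appears at 2 kHz.
169.4 kHz mod fs = 26 kHz.
26 kHz > fs/2 = 23.9 kHz, folds to fs − 26 kHz = 21.8 kHz.
125.4 kHz mod fs = 29.8 kHz.
29.8 kHz > fs/2 = 23.9 kHz, folds to fs − 29.8 kHz = 18 kHz.
Distinct values: {1.8 kHz, 2 kHz, 18 kHz, 21.8 kHz}.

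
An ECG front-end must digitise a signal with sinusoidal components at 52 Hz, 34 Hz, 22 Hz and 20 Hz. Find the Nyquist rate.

Highest-frequency component: 52 Hz.
Nyquist rate = 2 × 52 Hz = 104 Hz.

104 Hz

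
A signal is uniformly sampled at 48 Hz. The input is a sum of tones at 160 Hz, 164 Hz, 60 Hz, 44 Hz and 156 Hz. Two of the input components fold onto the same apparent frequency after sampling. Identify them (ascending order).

60 Hz, 156 Hz

fs/2 = 24 Hz.
160 Hz mod fs = 16 Hz.
16 Hz ≤ fs/2 = 24 Hz, appears at 16 Hz.
164 Hz mod fs = 20 Hz.
20 Hz ≤ fs/2 = 24 Hz, appears at 20 Hz.
60 Hz mod fs = 12 Hz.
12 Hz ≤ fs/2 = 24 Hz, appears at 12 Hz.
44 Hz > fs/2 = 24 Hz, folds to fs − 44 Hz = 4 Hz.
156 Hz mod fs = 12 Hz.
12 Hz ≤ fs/2 = 24 Hz, appears at 12 Hz.
60 Hz and 156 Hz both map to 12 Hz.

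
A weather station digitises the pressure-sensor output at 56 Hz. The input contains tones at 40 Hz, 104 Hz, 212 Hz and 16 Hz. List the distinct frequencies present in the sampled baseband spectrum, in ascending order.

8 Hz, 12 Hz, 16 Hz

fs/2 = 28 Hz.
40 Hz > fs/2 = 28 Hz, folds to fs − 40 Hz = 16 Hz.
104 Hz mod fs = 48 Hz.
48 Hz > fs/2 = 28 Hz, folds to fs − 48 Hz = 8 Hz.
212 Hz mod fs = 44 Hz.
44 Hz > fs/2 = 28 Hz, folds to fs − 44 Hz = 12 Hz.
16 Hz ≤ fs/2 = 28 Hz, passes unchanged.
Distinct values: {8 Hz, 12 Hz, 16 Hz}.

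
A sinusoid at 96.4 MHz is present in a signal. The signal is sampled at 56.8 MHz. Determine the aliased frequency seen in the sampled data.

17.2 MHz

96.4 MHz mod fs = 39.6 MHz.
39.6 MHz > fs/2 = 28.4 MHz, folds to fs − 39.6 MHz = 17.2 MHz.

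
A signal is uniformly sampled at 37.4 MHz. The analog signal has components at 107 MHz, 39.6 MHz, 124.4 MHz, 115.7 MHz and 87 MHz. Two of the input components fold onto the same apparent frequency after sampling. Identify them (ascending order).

fs/2 = 18.7 MHz.
107 MHz mod fs = 32.2 MHz.
32.2 MHz > fs/2 = 18.7 MHz, folds to fs − 32.2 MHz = 5.2 MHz.
39.6 MHz mod fs = 2.2 MHz.
2.2 MHz ≤ fs/2 = 18.7 MHz, appears at 2.2 MHz.
124.4 MHz mod fs = 12.2 MHz.
12.2 MHz ≤ fs/2 = 18.7 MHz, appears at 12.2 MHz.
115.7 MHz mod fs = 3.5 MHz.
3.5 MHz ≤ fs/2 = 18.7 MHz, appears at 3.5 MHz.
87 MHz mod fs = 12.2 MHz.
12.2 MHz ≤ fs/2 = 18.7 MHz, appears at 12.2 MHz.
87 MHz and 124.4 MHz both map to 12.2 MHz.

87 MHz, 124.4 MHz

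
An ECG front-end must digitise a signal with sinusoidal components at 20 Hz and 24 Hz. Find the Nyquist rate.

Highest-frequency component: 24 Hz.
Nyquist rate = 2 × 24 Hz = 48 Hz.

48 Hz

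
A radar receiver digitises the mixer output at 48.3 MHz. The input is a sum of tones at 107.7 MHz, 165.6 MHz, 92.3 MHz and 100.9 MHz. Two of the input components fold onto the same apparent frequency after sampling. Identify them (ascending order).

fs/2 = 24.15 MHz.
107.7 MHz mod fs = 11.1 MHz.
11.1 MHz ≤ fs/2 = 24.15 MHz, appears at 11.1 MHz.
165.6 MHz mod fs = 20.7 MHz.
20.7 MHz ≤ fs/2 = 24.15 MHz, appears at 20.7 MHz.
92.3 MHz mod fs = 44 MHz.
44 MHz > fs/2 = 24.15 MHz, folds to fs − 44 MHz = 4.3 MHz.
100.9 MHz mod fs = 4.3 MHz.
4.3 MHz ≤ fs/2 = 24.15 MHz, appears at 4.3 MHz.
92.3 MHz and 100.9 MHz both map to 4.3 MHz.

92.3 MHz, 100.9 MHz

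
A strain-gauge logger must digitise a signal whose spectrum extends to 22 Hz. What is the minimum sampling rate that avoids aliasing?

Nyquist rate = 2 × 22 Hz = 44 Hz.

44 Hz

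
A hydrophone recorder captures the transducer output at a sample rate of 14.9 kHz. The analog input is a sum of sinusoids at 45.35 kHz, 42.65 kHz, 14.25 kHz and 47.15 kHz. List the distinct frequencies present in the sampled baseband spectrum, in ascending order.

0.65 kHz, 2.05 kHz, 2.45 kHz

fs/2 = 7.45 kHz.
45.35 kHz mod fs = 0.65 kHz.
0.65 kHz ≤ fs/2 = 7.45 kHz, appears at 0.65 kHz.
42.65 kHz mod fs = 12.85 kHz.
12.85 kHz > fs/2 = 7.45 kHz, folds to fs − 12.85 kHz = 2.05 kHz.
14.25 kHz > fs/2 = 7.45 kHz, folds to fs − 14.25 kHz = 0.65 kHz.
47.15 kHz mod fs = 2.45 kHz.
2.45 kHz ≤ fs/2 = 7.45 kHz, appears at 2.45 kHz.
Distinct values: {0.65 kHz, 2.05 kHz, 2.45 kHz}.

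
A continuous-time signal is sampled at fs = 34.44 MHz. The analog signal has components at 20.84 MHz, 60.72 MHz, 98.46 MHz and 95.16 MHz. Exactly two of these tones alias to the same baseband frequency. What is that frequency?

8.16 MHz

fs/2 = 17.22 MHz.
20.84 MHz > fs/2 = 17.22 MHz, folds to fs − 20.84 MHz = 13.6 MHz.
60.72 MHz mod fs = 26.28 MHz.
26.28 MHz > fs/2 = 17.22 MHz, folds to fs − 26.28 MHz = 8.16 MHz.
98.46 MHz mod fs = 29.58 MHz.
29.58 MHz > fs/2 = 17.22 MHz, folds to fs − 29.58 MHz = 4.86 MHz.
95.16 MHz mod fs = 26.28 MHz.
26.28 MHz > fs/2 = 17.22 MHz, folds to fs − 26.28 MHz = 8.16 MHz.
60.72 MHz and 95.16 MHz both map to 8.16 MHz.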